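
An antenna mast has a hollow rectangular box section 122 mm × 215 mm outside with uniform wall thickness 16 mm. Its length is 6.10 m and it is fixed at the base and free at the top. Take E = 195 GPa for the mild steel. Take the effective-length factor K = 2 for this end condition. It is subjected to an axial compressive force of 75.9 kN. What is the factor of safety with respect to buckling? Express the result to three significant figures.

Inner dimensions: h_i = 215 − 2×16 = 183.0 mm, b_i = 122 − 2×16 = 90.00 mm
Weak-axis I_min = (h_o·b_o³ − h_i·b_i³)/12 with b_o = 122, b_i = 90.00 mm (shorter outer/inner sides).
I_min = (215×122³ − 183.0×90.00³)/12 = 2.142×10^7 mm⁴
I = 2.142×10^7 mm⁴ = 2.142×10^-5 m⁴
Effective length L_e = K·L = 2 × 6.10 = 12.20 m
P_cr = π²EI / L_e² = π² × 195×10⁹ × 2.142×10^-5 / 12.20² = 2.769×10^5 N
Factor of safety n = P_cr / P = 276.93 / 75.9 = 3.65

n ≈ 3.65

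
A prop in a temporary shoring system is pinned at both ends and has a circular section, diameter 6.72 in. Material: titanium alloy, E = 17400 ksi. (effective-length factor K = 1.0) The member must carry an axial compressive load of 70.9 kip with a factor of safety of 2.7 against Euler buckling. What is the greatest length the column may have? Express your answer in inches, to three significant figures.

I = πd⁴/64 = π×6.72⁴/64 = 100.1 in⁴
Required critical load P_cr = n·P = 2.7 × 70.9 = 191.4 kip = 1.914×10^5 lb
From P_cr = π²EI/(K·L)²:  L = (1/K)·√(π²EI/P_cr) = (1/1)·√(π²×1.74×10^7×100.1/1.914×10^5)
L = 300 in

L_max ≈ 300 in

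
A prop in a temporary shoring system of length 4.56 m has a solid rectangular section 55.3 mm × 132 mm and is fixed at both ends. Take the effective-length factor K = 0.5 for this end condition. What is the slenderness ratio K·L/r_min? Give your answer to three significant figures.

λ ≈ 143

Buckling occurs about the weak axis: I_min = h·b³/12 with b = 55.3 mm (the shorter side).
I_min = 132×55.3³/12 = 1.860×10^6 mm⁴
A = 7.300×10^3 mm²;  r_min = √(I/A) = √(1.860×10^6/7.300×10^3) = 15.96 mm
L_e = K·L = 0.5 × 4.56 m = 2.280 m = 2280.0 mm
λ = L_e / r_min = 2280.0 / 15.96 = 143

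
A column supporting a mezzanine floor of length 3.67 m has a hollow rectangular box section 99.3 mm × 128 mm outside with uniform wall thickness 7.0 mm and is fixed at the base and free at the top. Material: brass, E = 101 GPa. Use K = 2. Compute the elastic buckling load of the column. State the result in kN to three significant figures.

Inner dimensions: h_i = 128 − 2×7.0 = 114.0 mm, b_i = 99.3 − 2×7.0 = 85.30 mm
Weak-axis I_min = (h_o·b_o³ − h_i·b_i³)/12 with b_o = 99.3, b_i = 85.30 mm (shorter outer/inner sides).
I_min = (128×99.3³ − 114.0×85.30³)/12 = 4.548×10^6 mm⁴
I = 4.548×10^6 mm⁴ = 4.548×10^-6 m⁴
Effective length L_e = K·L = 2 × 3.67 = 7.340 m
P_cr = π²EI / L_e² = π² × 101×10⁹ × 4.548×10^-6 / 7.340² = 8.415×10^4 N

P_cr ≈ 84.2 kN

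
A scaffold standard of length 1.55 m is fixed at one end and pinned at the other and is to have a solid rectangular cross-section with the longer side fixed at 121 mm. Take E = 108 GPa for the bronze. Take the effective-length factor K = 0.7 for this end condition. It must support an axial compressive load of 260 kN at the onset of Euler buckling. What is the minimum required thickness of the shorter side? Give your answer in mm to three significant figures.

b ≈ 30.5 mm

L_e = K·L = 0.7 × 1.55 = 1.085 m
Required I = P_cr·L_e²/(π²E) = 2.600×10^5 × 1.085² / (π² × 1.08×10^11) = 2.872×10^-7 m⁴
I_req = 2.872×10^5 mm⁴
Rectangle, weak axis: I_min = h·b³/12 with h = 121 mm fixed  ⇒  b = (12I/h)^(1/3) = 30.5 mm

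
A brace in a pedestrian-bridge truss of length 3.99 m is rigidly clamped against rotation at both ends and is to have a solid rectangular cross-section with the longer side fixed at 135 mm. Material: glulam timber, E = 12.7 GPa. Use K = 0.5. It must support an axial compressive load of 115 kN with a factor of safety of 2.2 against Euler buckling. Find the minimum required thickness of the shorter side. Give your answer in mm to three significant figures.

b ≈ 89.4 mm

Required P_cr = n·P = 2.2 × 115 = 253.0 kN
L_e = K·L = 0.5 × 3.99 = 1.995 m
Required I = P_cr·L_e²/(π²E) = 2.530×10^5 × 1.995² / (π² × 1.27×10^10) = 8.033×10^-6 m⁴
I_req = 8.033×10^6 mm⁴
Rectangle, weak axis: I_min = h·b³/12 with h = 135 mm fixed  ⇒  b = (12I/h)^(1/3) = 89.4 mm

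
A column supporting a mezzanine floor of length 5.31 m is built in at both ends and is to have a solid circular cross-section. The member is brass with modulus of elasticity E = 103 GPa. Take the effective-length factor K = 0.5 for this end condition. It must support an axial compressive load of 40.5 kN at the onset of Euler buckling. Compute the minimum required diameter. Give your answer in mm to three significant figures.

L_e = K·L = 0.5 × 5.31 = 2.655 m
Required I = P_cr·L_e²/(π²E) = 4.050×10^4 × 2.655² / (π² × 1.03×10^11) = 2.808×10^-7 m⁴
I_req = 2.808×10^5 mm⁴
Solid circle: I = πd⁴/64  ⇒  d = (64I/π)^(1/4) = (64×2.808×10^5/π)^(1/4) = 48.9 mm

d ≈ 48.9 mm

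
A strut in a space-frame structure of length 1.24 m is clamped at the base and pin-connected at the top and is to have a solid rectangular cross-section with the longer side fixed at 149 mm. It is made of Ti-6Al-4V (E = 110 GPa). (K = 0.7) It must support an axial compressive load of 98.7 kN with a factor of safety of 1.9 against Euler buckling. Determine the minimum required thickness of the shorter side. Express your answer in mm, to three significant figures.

b ≈ 21.9 mm

Required P_cr = n·P = 1.9 × 98.7 = 187.5 kN
L_e = K·L = 0.7 × 1.24 = 0.8680 m
Required I = P_cr·L_e²/(π²E) = 1.875×10^5 × 0.8680² / (π² × 1.10×10^11) = 1.301×10^-7 m⁴
I_req = 1.301×10^5 mm⁴
Rectangle, weak axis: I_min = h·b³/12 with h = 149 mm fixed  ⇒  b = (12I/h)^(1/3) = 21.9 mm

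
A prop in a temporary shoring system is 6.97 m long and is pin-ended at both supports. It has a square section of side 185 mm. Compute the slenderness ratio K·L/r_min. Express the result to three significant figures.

For a square r = a/√12 = 185/√12 = 53.40 mm
L_e = K·L = 1 × 6.97 m = 6.970 m = 6970.0 mm
λ = L_e / r_min = 6970.0 / 53.40 = 131

λ ≈ 131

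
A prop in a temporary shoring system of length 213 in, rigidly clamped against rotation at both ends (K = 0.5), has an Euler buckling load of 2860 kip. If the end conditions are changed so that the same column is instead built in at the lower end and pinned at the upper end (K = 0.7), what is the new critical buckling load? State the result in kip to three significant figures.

P_cr ∝ 1/K², so P_cr,new = P_cr,old × (K_old/K_new)² = 2860 × (0.5/0.7)²
= 2860 × 0.5102 = 1460 kip

P_cr ≈ 1460 kip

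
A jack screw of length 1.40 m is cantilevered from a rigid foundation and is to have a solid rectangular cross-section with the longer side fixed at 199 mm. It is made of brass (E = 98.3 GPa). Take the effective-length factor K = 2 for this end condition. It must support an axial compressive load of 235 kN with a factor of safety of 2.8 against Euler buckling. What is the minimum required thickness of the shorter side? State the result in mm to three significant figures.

b ≈ 68.4 mm

Required P_cr = n·P = 2.8 × 235 = 658.0 kN
L_e = K·L = 2 × 1.40 = 2.800 m
Required I = P_cr·L_e²/(π²E) = 6.580×10^5 × 2.800² / (π² × 9.83×10^10) = 5.317×10^-6 m⁴
I_req = 5.317×10^6 mm⁴
Rectangle, weak axis: I_min = h·b³/12 with h = 199 mm fixed  ⇒  b = (12I/h)^(1/3) = 68.4 mm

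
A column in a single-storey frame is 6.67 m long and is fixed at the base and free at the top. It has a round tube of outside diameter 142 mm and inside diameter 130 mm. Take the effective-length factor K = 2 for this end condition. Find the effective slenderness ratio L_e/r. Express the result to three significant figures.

λ ≈ 277

d_o = 142 mm, d_i = 130 mm
I = π(d_o⁴ − d_i⁴)/64 = π(142⁴ − 130.0⁴)/64 = 5.938×10^6 mm⁴
A = 2.564×10^3 mm²;  r_min = √(I/A) = √(5.938×10^6/2.564×10^3) = 48.13 mm
L_e = K·L = 2 × 6.67 m = 13.34 m = 13340 mm
λ = L_e / r_min = 13340 / 48.13 = 277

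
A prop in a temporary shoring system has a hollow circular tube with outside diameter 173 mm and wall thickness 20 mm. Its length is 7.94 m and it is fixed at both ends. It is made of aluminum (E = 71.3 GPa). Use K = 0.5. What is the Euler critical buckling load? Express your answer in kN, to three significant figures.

P_cr ≈ 1280 kN

Inner diameter d_i = 173 − 2×20 = 133.0 mm
I = π(d_o⁴ − d_i⁴)/64 = π(173⁴ − 133.0⁴)/64 = 2.861×10^7 mm⁴
I = 2.861×10^7 mm⁴ = 2.861×10^-5 m⁴
Effective length L_e = K·L = 0.5 × 7.94 = 3.970 m
P_cr = π²EI / L_e² = π² × 71.3×10⁹ × 2.861×10^-5 / 3.970² = 1.277×10^6 N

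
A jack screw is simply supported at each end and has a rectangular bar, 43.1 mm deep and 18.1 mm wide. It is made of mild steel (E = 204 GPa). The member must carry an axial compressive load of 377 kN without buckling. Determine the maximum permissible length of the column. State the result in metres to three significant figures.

Buckling occurs about the weak axis: I_min = h·b³/12 with b = 18.1 mm (the shorter side).
I_min = 43.1×18.1³/12 = 2.130×10^4 mm⁴
I = 2.130×10^-8 m⁴
At the buckling limit P_cr = P = 3.770×10^5 N
From P_cr = π²EI/(K·L)²:  L = (1/K)·√(π²EI/P_cr) = (1/1)·√(π²×2.04×10^11×2.130×10^-8/3.770×10^5)
L = 0.337 m

L_max ≈ 0.337 m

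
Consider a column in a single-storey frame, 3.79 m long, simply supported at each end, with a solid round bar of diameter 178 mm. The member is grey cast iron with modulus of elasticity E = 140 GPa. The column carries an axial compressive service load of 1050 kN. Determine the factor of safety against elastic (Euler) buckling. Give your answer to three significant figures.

n ≈ 4.51

I = πd⁴/64 = π×178⁴/64 = 4.928×10^7 mm⁴
I = 4.928×10^7 mm⁴ = 4.928×10^-5 m⁴
Effective length L_e = K·L = 1 × 3.79 = 3.790 m
P_cr = π²EI / L_e² = π² × 140×10⁹ × 4.928×10^-5 / 3.790² = 4.740×10^6 N
Factor of safety n = P_cr / P = 4740.2 / 1050 = 4.51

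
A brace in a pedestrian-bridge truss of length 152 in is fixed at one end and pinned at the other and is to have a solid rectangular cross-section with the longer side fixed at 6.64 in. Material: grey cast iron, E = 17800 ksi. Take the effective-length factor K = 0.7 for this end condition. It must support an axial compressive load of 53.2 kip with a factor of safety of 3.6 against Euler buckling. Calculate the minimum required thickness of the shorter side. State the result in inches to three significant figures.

b ≈ 2.81 in

Required P_cr = n·P = 3.6 × 53.2 = 191.5 kip
L_e = K·L = 0.7 × 152 = 106.4 in
Required I = P_cr·L_e²/(π²E) = 1.915×10^5 × 106.4² / (π² × 1.78×10^7) = 12.34 in⁴
Rectangle, weak axis: I_min = h·b³/12 with h = 6.64 in fixed  ⇒  b = (12I/h)^(1/3) = 2.81 in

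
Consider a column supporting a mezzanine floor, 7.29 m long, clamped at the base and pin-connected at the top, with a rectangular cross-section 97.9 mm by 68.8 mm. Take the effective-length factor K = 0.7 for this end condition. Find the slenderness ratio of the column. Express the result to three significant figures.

Buckling occurs about the weak axis: I_min = h·b³/12 with b = 68.8 mm (the shorter side).
I_min = 97.9×68.8³/12 = 2.657×10^6 mm⁴
A = 6.736×10^3 mm²;  r_min = √(I/A) = √(2.657×10^6/6.736×10^3) = 19.86 mm
L_e = K·L = 0.7 × 7.29 m = 5.103 m = 5103.0 mm
λ = L_e / r_min = 5103.0 / 19.86 = 257

λ ≈ 257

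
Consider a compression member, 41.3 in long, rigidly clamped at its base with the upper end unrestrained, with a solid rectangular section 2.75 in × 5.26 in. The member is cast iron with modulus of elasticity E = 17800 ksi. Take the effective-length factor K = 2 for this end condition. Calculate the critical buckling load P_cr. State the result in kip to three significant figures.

P_cr ≈ 235 kip

Buckling occurs about the weak axis: I_min = h·b³/12 with b = 2.75 in (the shorter side).
I_min = 5.26×2.75³/12 = 9.116 in⁴
Effective length L_e = K·L = 2 × 41.3 = 82.60 in
P_cr = π²EI / L_e² = π² × 17800×10³ × 9.116 / 82.60² = 2.347×10^5 lb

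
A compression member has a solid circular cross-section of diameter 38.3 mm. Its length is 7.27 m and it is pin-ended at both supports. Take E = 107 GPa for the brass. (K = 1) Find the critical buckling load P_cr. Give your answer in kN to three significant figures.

P_cr ≈ 2.11 kN

I = πd⁴/64 = π×38.3⁴/64 = 1.056×10^5 mm⁴
I = 1.056×10^5 mm⁴ = 1.056×10^-7 m⁴
Effective length L_e = K·L = 1 × 7.27 = 7.270 m
P_cr = π²EI / L_e² = π² × 107×10⁹ × 1.056×10^-7 / 7.270² = 2.110×10^3 N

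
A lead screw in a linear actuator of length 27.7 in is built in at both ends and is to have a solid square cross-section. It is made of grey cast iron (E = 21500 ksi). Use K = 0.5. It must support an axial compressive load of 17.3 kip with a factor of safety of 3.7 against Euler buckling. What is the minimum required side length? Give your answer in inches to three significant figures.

Required P_cr = n·P = 3.7 × 17.3 = 64.01 kip
L_e = K·L = 0.5 × 27.7 = 13.85 in
Required I = P_cr·L_e²/(π²E) = 6.401×10^4 × 13.85² / (π² × 2.15×10^7) = 5.786×10^-2 in⁴
Solid square: I = a⁴/12  ⇒  a = (12I)^(1/4) = (12×5.786×10^-2)^(1/4) = 0.913 in

a ≈ 0.913 in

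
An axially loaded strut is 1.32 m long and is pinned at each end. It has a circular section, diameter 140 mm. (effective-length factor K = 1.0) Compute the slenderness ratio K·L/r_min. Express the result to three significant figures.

For a solid circle r = d/4 = 140/4 = 35.00 mm
L_e = K·L = 1 × 1.32 m = 1.320 m = 1320.0 mm
λ = L_e / r_min = 1320.0 / 35.00 = 37.7

λ ≈ 37.7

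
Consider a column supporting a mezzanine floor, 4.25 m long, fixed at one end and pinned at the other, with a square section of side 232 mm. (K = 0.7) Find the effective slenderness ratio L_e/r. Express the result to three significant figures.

For a square r = a/√12 = 232/√12 = 66.97 mm
L_e = K·L = 0.7 × 4.25 m = 2.975 m = 2975.0 mm
λ = L_e / r_min = 2975.0 / 66.97 = 44.4

λ ≈ 44.4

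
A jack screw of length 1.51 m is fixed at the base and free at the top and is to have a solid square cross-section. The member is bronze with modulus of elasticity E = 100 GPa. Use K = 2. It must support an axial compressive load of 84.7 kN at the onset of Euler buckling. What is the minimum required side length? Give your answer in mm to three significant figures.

L_e = K·L = 2 × 1.51 = 3.020 m
Required I = P_cr·L_e²/(π²E) = 8.470×10^4 × 3.020² / (π² × 1.00×10^11) = 7.827×10^-7 m⁴
I_req = 7.827×10^5 mm⁴
Solid square: I = a⁴/12  ⇒  a = (12I)^(1/4) = (12×7.827×10^5)^(1/4) = 55.4 mm

a ≈ 55.4 mm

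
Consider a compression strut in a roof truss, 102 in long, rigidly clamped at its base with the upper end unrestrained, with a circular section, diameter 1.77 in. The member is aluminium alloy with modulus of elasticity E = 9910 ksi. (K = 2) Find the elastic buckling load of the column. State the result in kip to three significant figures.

P_cr ≈ 1.13 kip

I = πd⁴/64 = π×1.77⁴/64 = 0.4818 in⁴
Effective length L_e = K·L = 2 × 102 = 204.0 in
P_cr = π²EI / L_e² = π² × 9910×10³ × 0.4818 / 204.0² = 1.132×10^3 lb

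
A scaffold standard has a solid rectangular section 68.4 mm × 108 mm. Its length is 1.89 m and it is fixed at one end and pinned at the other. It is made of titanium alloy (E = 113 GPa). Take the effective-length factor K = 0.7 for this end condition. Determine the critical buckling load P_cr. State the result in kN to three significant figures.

Buckling occurs about the weak axis: I_min = h·b³/12 with b = 68.4 mm (the shorter side).
I_min = 108×68.4³/12 = 2.880×10^6 mm⁴
I = 2.880×10^6 mm⁴ = 2.880×10^-6 m⁴
Effective length L_e = K·L = 0.7 × 1.89 = 1.323 m
P_cr = π²EI / L_e² = π² × 113×10⁹ × 2.880×10^-6 / 1.323² = 1.835×10^6 N

P_cr ≈ 1840 kN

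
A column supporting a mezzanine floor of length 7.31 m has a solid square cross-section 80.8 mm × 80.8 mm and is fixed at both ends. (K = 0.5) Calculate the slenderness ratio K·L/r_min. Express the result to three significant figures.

λ ≈ 157

For a square r = a/√12 = 80.8/√12 = 23.32 mm
L_e = K·L = 0.5 × 7.31 m = 3.655 m = 3655.0 mm
λ = L_e / r_min = 3655.0 / 23.32 = 157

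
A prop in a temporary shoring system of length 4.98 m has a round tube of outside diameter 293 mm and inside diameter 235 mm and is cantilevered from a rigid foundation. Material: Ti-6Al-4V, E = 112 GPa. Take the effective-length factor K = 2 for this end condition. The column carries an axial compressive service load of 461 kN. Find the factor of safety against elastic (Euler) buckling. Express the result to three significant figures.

d_o = 293 mm, d_i = 235 mm
I = π(d_o⁴ − d_i⁴)/64 = π(293⁴ − 235.0⁴)/64 = 2.121×10^8 mm⁴
I = 2.121×10^8 mm⁴ = 2.121×10^-4 m⁴
Effective length L_e = K·L = 2 × 4.98 = 9.960 m
P_cr = π²EI / L_e² = π² × 112×10⁹ × 2.121×10^-4 / 9.960² = 2.363×10^6 N
Factor of safety n = P_cr / P = 2363.1 / 461 = 5.13

n ≈ 5.13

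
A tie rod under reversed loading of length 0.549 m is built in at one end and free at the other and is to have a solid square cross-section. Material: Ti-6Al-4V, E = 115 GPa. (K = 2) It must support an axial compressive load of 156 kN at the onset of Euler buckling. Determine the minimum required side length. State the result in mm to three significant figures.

L_e = K·L = 2 × 0.549 = 1.098 m
Required I = P_cr·L_e²/(π²E) = 1.560×10^5 × 1.098² / (π² × 1.15×10^11) = 1.657×10^-7 m⁴
I_req = 1.657×10^5 mm⁴
Solid square: I = a⁴/12  ⇒  a = (12I)^(1/4) = (12×1.657×10^5)^(1/4) = 37.6 mm

a ≈ 37.6 mm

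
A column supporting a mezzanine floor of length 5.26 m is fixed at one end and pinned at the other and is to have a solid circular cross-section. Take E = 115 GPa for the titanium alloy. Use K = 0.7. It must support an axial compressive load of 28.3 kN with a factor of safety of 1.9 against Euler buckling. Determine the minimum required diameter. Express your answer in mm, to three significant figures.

Required P_cr = n·P = 1.9 × 28.3 = 53.77 kN
L_e = K·L = 0.7 × 5.26 = 3.682 m
Required I = P_cr·L_e²/(π²E) = 5.377×10^4 × 3.682² / (π² × 1.15×10^11) = 6.423×10^-7 m⁴
I_req = 6.423×10^5 mm⁴
Solid circle: I = πd⁴/64  ⇒  d = (64I/π)^(1/4) = (64×6.423×10^5/π)^(1/4) = 60.1 mm

d ≈ 60.1 mm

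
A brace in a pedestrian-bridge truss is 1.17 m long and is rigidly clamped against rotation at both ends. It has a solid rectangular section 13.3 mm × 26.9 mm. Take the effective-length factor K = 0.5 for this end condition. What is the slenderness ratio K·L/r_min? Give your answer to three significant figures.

λ ≈ 152

For a rectangle r_min = b/√12 = 13.3/√12 = 3.839 mm
L_e = K·L = 0.5 × 1.17 m = 0.5850 m = 585.00 mm
λ = L_e / r_min = 585.00 / 3.839 = 152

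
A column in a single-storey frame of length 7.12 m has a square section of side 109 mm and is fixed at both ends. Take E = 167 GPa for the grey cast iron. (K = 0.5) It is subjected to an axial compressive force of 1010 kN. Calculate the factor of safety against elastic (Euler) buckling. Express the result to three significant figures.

n ≈ 1.51

I = a⁴/12 = 109⁴/12 = 1.176×10^7 mm⁴
I = 1.176×10^7 mm⁴ = 1.176×10^-5 m⁴
Effective length L_e = K·L = 0.5 × 7.12 = 3.560 m
P_cr = π²EI / L_e² = π² × 167×10⁹ × 1.176×10^-5 / 3.560² = 1.530×10^6 N
Factor of safety n = P_cr / P = 1529.8 / 1010 = 1.51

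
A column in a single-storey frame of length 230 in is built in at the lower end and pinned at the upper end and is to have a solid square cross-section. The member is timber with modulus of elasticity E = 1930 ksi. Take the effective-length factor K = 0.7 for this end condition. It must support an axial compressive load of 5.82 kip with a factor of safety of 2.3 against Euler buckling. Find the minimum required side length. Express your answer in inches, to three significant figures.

Required P_cr = n·P = 2.3 × 5.82 = 13.39 kip
L_e = K·L = 0.7 × 230 = 161.0 in
Required I = P_cr·L_e²/(π²E) = 1.339×10^4 × 161.0² / (π² × 1.93×10^6) = 18.22 in⁴
Solid square: I = a⁴/12  ⇒  a = (12I)^(1/4) = (12×18.22)^(1/4) = 3.85 in

a ≈ 3.85 in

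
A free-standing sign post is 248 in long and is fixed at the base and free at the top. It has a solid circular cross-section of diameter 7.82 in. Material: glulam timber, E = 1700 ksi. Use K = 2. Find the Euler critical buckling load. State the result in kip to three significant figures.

P_cr ≈ 12.5 kip

I = πd⁴/64 = π×7.82⁴/64 = 183.6 in⁴
Effective length L_e = K·L = 2 × 248 = 496.0 in
P_cr = π²EI / L_e² = π² × 1700×10³ × 183.6 / 496.0² = 1.252×10^4 lb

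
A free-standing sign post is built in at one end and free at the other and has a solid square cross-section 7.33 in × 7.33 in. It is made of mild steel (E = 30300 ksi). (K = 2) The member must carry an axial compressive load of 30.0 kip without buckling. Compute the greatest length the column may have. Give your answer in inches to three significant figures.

L_max ≈ 774 in

I = a⁴/12 = 7.33⁴/12 = 240.6 in⁴
At the buckling limit P_cr = P = 3.000×10^4 lb
From P_cr = π²EI/(K·L)²:  L = (1/K)·√(π²EI/P_cr) = (1/2)·√(π²×3.03×10^7×240.6/3.000×10^4)
L = 774 in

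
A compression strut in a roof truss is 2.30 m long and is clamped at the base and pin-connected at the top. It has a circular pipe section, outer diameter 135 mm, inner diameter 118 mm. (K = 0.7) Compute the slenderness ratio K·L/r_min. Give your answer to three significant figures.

d_o = 135 mm, d_i = 118 mm
I = π(d_o⁴ − d_i⁴)/64 = π(135⁴ − 118.0⁴)/64 = 6.787×10^6 mm⁴
A = 3.378×10^3 mm²;  r_min = √(I/A) = √(6.787×10^6/3.378×10^3) = 44.83 mm
L_e = K·L = 0.7 × 2.30 m = 1.610 m = 1610.0 mm
λ = L_e / r_min = 1610.0 / 44.83 = 35.9

λ ≈ 35.9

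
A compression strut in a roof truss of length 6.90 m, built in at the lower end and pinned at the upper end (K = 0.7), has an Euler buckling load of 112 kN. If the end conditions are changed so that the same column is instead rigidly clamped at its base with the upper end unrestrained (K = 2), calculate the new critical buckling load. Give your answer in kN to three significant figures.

P_cr ∝ 1/K², so P_cr,new = P_cr,old × (K_old/K_new)² = 112 × (0.7/2)²
= 112 × 0.1225 = 13.7 kN

P_cr ≈ 13.7 kN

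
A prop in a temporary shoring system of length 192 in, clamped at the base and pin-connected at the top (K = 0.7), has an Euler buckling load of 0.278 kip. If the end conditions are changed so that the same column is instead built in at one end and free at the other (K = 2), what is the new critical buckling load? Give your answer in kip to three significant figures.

P_cr ≈ 0.0341 kip

P_cr ∝ 1/K², so P_cr,new = P_cr,old × (K_old/K_new)² = 0.278 × (0.7/2)²
= 0.278 × 0.1225 = 0.0341 kip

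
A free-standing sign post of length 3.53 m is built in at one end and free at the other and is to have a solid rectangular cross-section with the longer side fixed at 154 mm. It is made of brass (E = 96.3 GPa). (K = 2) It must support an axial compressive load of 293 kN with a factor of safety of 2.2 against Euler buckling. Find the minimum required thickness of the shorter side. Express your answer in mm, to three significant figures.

Required P_cr = n·P = 2.2 × 293 = 644.6 kN
L_e = K·L = 2 × 3.53 = 7.060 m
Required I = P_cr·L_e²/(π²E) = 6.446×10^5 × 7.060² / (π² × 9.63×10^10) = 3.380×10^-5 m⁴
I_req = 3.380×10^7 mm⁴
Rectangle, weak axis: I_min = h·b³/12 with h = 154 mm fixed  ⇒  b = (12I/h)^(1/3) = 138 mm

b ≈ 138 mm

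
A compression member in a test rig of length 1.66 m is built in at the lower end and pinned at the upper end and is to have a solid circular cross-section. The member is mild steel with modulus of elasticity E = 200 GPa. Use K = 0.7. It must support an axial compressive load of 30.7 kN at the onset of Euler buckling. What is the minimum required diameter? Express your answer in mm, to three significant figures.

d ≈ 25.6 mm

L_e = K·L = 0.7 × 1.66 = 1.162 m
Required I = P_cr·L_e²/(π²E) = 3.070×10^4 × 1.162² / (π² × 2.00×10^11) = 2.100×10^-8 m⁴
I_req = 2.100×10^4 mm⁴
Solid circle: I = πd⁴/64  ⇒  d = (64I/π)^(1/4) = (64×2.100×10^4/π)^(1/4) = 25.6 mm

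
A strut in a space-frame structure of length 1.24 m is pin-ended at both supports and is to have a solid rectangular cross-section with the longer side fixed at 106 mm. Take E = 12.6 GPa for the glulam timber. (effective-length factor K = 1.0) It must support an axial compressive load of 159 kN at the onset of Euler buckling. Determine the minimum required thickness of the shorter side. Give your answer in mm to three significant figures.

L_e = K·L = 1 × 1.24 = 1.240 m
Required I = P_cr·L_e²/(π²E) = 1.590×10^5 × 1.240² / (π² × 1.26×10^10) = 1.966×10^-6 m⁴
I_req = 1.966×10^6 mm⁴
Rectangle, weak axis: I_min = h·b³/12 with h = 106 mm fixed  ⇒  b = (12I/h)^(1/3) = 60.6 mm

b ≈ 60.6 mm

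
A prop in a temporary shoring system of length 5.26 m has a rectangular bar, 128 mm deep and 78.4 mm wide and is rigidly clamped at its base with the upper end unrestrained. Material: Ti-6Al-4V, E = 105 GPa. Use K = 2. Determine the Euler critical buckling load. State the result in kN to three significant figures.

Buckling occurs about the weak axis: I_min = h·b³/12 with b = 78.4 mm (the shorter side).
I_min = 128×78.4³/12 = 5.140×10^6 mm⁴
I = 5.140×10^6 mm⁴ = 5.140×10^-6 m⁴
Effective length L_e = K·L = 2 × 5.26 = 10.52 m
P_cr = π²EI / L_e² = π² × 105×10⁹ × 5.140×10^-6 / 10.52² = 4.813×10^4 N

P_cr ≈ 48.1 kN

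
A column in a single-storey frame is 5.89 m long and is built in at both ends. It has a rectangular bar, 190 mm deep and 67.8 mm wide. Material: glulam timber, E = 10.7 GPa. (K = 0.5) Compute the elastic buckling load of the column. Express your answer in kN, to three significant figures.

P_cr ≈ 60.1 kN

Buckling occurs about the weak axis: I_min = h·b³/12 with b = 67.8 mm (the shorter side).
I_min = 190×67.8³/12 = 4.935×10^6 mm⁴
I = 4.935×10^6 mm⁴ = 4.935×10^-6 m⁴
Effective length L_e = K·L = 0.5 × 5.89 = 2.945 m
P_cr = π²EI / L_e² = π² × 10.7×10⁹ × 4.935×10^-6 / 2.945² = 6.009×10^4 N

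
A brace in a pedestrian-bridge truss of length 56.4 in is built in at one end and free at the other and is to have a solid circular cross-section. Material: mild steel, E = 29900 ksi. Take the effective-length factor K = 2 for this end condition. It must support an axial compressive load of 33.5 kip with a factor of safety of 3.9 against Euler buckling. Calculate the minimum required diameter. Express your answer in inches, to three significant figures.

d ≈ 3.27 in

Required P_cr = n·P = 3.9 × 33.5 = 130.6 kip
L_e = K·L = 2 × 56.4 = 112.8 in
Required I = P_cr·L_e²/(π²E) = 1.306×10^5 × 112.8² / (π² × 2.99×10^7) = 5.633 in⁴
Solid circle: I = πd⁴/64  ⇒  d = (64I/π)^(1/4) = (64×5.633/π)^(1/4) = 3.27 in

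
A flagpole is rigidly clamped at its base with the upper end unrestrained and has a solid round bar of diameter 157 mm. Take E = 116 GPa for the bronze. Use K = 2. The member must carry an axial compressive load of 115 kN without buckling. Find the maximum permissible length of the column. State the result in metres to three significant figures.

I = πd⁴/64 = π×157⁴/64 = 2.982×10^7 mm⁴
I = 2.982×10^-5 m⁴
At the buckling limit P_cr = P = 1.150×10^5 N
From P_cr = π²EI/(K·L)²:  L = (1/K)·√(π²EI/P_cr) = (1/2)·√(π²×1.16×10^11×2.982×10^-5/1.150×10^5)
L = 8.62 m

L_max ≈ 8.62 m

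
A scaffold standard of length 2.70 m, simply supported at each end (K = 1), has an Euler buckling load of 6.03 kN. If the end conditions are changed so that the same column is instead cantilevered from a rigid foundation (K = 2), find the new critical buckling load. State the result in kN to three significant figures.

P_cr ≈ 1.51 kN

P_cr ∝ 1/K², so P_cr,new = P_cr,old × (K_old/K_new)² = 6.03 × (1/2)²
= 6.03 × 0.2500 = 1.51 kN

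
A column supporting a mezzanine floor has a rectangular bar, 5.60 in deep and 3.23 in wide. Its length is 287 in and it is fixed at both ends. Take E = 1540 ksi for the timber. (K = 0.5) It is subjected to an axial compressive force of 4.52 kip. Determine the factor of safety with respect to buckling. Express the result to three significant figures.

n ≈ 2.57

Buckling occurs about the weak axis: I_min = h·b³/12 with b = 3.23 in (the shorter side).
I_min = 5.60×3.23³/12 = 15.73 in⁴
Effective length L_e = K·L = 0.5 × 287 = 143.5 in
P_cr = π²EI / L_e² = π² × 1540×10³ × 15.73 / 143.5² = 1.161×10^4 lb
Factor of safety n = P_cr / P = 11.607 / 4.52 = 2.57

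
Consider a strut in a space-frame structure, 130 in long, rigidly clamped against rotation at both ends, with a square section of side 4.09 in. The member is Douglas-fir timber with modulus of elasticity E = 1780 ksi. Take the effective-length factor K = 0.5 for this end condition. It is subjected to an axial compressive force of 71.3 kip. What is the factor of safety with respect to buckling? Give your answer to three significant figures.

I = a⁴/12 = 4.09⁴/12 = 23.32 in⁴
Effective length L_e = K·L = 0.5 × 130 = 65.00 in
P_cr = π²EI / L_e² = π² × 1780×10³ × 23.32 / 65.00² = 9.696×10^4 lb
Factor of safety n = P_cr / P = 96.963 / 71.3 = 1.36

n ≈ 1.36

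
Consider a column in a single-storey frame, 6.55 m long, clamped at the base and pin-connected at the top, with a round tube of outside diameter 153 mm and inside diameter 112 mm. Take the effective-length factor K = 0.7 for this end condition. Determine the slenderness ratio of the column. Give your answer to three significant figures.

λ ≈ 96.7

d_o = 153 mm, d_i = 112 mm
I = π(d_o⁴ − d_i⁴)/64 = π(153⁴ − 112.0⁴)/64 = 1.917×10^7 mm⁴
A = 8.533×10^3 mm²;  r_min = √(I/A) = √(1.917×10^7/8.533×10^3) = 47.40 mm
L_e = K·L = 0.7 × 6.55 m = 4.585 m = 4585.0 mm
λ = L_e / r_min = 4585.0 / 47.40 = 96.7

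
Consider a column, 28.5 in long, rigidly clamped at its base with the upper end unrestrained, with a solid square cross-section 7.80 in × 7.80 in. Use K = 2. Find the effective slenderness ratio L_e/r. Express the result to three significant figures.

For a square r = a/√12 = 7.80/√12 = 2.252 in
L_e = K·L = 2 × 28.5 = 57.00 in
λ = L_e / r_min = 57.000 / 2.252 = 25.3

λ ≈ 25.3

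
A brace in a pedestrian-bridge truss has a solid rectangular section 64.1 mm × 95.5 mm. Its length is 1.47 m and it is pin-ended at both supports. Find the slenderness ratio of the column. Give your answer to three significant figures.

λ ≈ 79.4

For a rectangle r_min = b/√12 = 64.1/√12 = 18.50 mm
L_e = K·L = 1 × 1.47 m = 1.470 m = 1470.0 mm
λ = L_e / r_min = 1470.0 / 18.50 = 79.4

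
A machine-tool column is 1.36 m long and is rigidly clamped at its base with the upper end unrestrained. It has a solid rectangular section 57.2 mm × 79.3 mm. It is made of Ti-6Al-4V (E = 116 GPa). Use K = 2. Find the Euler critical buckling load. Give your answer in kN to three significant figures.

Buckling occurs about the weak axis: I_min = h·b³/12 with b = 57.2 mm (the shorter side).
I_min = 79.3×57.2³/12 = 1.237×10^6 mm⁴
I = 1.237×10^6 mm⁴ = 1.237×10^-6 m⁴
Effective length L_e = K·L = 2 × 1.36 = 2.720 m
P_cr = π²EI / L_e² = π² × 116×10⁹ × 1.237×10^-6 / 2.720² = 1.914×10^5 N

P_cr ≈ 191 kN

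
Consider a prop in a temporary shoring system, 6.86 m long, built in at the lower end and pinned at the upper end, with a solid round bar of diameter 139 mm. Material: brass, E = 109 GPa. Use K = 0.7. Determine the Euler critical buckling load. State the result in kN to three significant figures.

P_cr ≈ 855 kN

I = πd⁴/64 = π×139⁴/64 = 1.832×10^7 mm⁴
I = 1.832×10^7 mm⁴ = 1.832×10^-5 m⁴
Effective length L_e = K·L = 0.7 × 6.86 = 4.802 m
P_cr = π²EI / L_e² = π² × 109×10⁹ × 1.832×10^-5 / 4.802² = 8.549×10^5 N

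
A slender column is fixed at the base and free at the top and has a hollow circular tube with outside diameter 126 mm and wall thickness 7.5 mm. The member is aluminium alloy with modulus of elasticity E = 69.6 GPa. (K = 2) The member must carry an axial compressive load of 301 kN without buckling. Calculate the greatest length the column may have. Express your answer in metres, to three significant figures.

Inner diameter d_i = 126 − 2×7.5 = 111.0 mm
I = π(d_o⁴ − d_i⁴)/64 = π(126⁴ − 111.0⁴)/64 = 4.921×10^6 mm⁴
I = 4.921×10^-6 m⁴
At the buckling limit P_cr = P = 3.010×10^5 N
From P_cr = π²EI/(K·L)²:  L = (1/K)·√(π²EI/P_cr) = (1/2)·√(π²×6.96×10^10×4.921×10^-6/3.010×10^5)
L = 1.68 m

L_max ≈ 1.68 m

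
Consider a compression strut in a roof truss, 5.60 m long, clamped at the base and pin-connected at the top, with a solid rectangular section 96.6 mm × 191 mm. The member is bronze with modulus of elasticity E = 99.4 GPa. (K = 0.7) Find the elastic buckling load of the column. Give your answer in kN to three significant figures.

Buckling occurs about the weak axis: I_min = h·b³/12 with b = 96.6 mm (the shorter side).
I_min = 191×96.6³/12 = 1.435×10^7 mm⁴
I = 1.435×10^7 mm⁴ = 1.435×10^-5 m⁴
Effective length L_e = K·L = 0.7 × 5.60 = 3.920 m
P_cr = π²EI / L_e² = π² × 99.4×10⁹ × 1.435×10^-5 / 3.920² = 9.160×10^5 N

P_cr ≈ 916 kN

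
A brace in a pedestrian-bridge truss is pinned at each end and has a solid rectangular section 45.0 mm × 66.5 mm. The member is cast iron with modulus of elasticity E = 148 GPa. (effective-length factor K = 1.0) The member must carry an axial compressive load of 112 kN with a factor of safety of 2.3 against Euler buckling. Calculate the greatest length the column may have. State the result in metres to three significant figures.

Buckling occurs about the weak axis: I_min = h·b³/12 with b = 45.0 mm (the shorter side).
I_min = 66.5×45.0³/12 = 5.050×10^5 mm⁴
I = 5.050×10^-7 m⁴
Required critical load P_cr = n·P = 2.3 × 112 = 257.6 kN = 2.576×10^5 N
From P_cr = π²EI/(K·L)²:  L = (1/K)·√(π²EI/P_cr) = (1/1)·√(π²×1.48×10^11×5.050×10^-7/2.576×10^5)
L = 1.69 m

L_max ≈ 1.69 m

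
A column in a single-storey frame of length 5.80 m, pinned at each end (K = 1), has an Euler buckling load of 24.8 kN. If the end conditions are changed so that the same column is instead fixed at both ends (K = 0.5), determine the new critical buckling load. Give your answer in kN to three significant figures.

P_cr ∝ 1/K², so P_cr,new = P_cr,old × (K_old/K_new)² = 24.8 × (1/0.5)²
= 24.8 × 4.000 = 99.2 kN

P_cr ≈ 99.2 kN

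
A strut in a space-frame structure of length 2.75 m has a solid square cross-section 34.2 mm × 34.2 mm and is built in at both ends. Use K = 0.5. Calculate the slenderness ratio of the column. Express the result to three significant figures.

λ ≈ 139

For a square r = a/√12 = 34.2/√12 = 9.873 mm
L_e = K·L = 0.5 × 2.75 m = 1.375 m = 1375.0 mm
λ = L_e / r_min = 1375.0 / 9.873 = 139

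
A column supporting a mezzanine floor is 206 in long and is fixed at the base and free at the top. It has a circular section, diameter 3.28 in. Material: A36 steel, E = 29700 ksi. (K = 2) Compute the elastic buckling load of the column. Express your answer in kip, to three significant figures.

I = πd⁴/64 = π×3.28⁴/64 = 5.682 in⁴
Effective length L_e = K·L = 2 × 206 = 412.0 in
P_cr = π²EI / L_e² = π² × 29700×10³ × 5.682 / 412.0² = 9.811×10^3 lb

P_cr ≈ 9.81 kip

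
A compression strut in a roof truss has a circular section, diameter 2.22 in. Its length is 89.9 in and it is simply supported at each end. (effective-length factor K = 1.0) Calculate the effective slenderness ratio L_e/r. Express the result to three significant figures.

I = πd⁴/64 = π×2.22⁴/64 = 1.192 in⁴
A = 3.871 in²;  r_min = √(I/A) = √(1.192/3.871) = 0.5550 in
L_e = K·L = 1 × 89.9 = 89.90 in
λ = L_e / r_min = 89.900 / 0.5550 = 162

λ ≈ 162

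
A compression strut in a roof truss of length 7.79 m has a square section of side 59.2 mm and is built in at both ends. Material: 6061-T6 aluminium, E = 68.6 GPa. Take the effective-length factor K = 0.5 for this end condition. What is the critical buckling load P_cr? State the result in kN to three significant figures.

P_cr ≈ 45.7 kN

I = a⁴/12 = 59.2⁴/12 = 1.024×10^6 mm⁴
I = 1.024×10^6 mm⁴ = 1.024×10^-6 m⁴
Effective length L_e = K·L = 0.5 × 7.79 = 3.895 m
P_cr = π²EI / L_e² = π² × 68.6×10⁹ × 1.024×10^-6 / 3.895² = 4.568×10^4 N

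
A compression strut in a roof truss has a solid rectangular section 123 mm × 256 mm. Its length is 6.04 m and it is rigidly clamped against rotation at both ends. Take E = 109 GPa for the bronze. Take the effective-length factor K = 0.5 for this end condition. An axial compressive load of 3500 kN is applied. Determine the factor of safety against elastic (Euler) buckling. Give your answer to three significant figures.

Buckling occurs about the weak axis: I_min = h·b³/12 with b = 123 mm (the shorter side).
I_min = 256×123³/12 = 3.970×10^7 mm⁴
I = 3.970×10^7 mm⁴ = 3.970×10^-5 m⁴
Effective length L_e = K·L = 0.5 × 6.04 = 3.020 m
P_cr = π²EI / L_e² = π² × 109×10⁹ × 3.970×10^-5 / 3.020² = 4.683×10^6 N
Factor of safety n = P_cr / P = 4682.6 / 3500 = 1.34

n ≈ 1.34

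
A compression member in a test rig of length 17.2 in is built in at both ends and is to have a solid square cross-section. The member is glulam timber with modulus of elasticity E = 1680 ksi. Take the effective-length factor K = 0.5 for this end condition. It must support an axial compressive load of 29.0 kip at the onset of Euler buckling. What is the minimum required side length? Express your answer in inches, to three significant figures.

L_e = K·L = 0.5 × 17.2 = 8.600 in
Required I = P_cr·L_e²/(π²E) = 2.900×10^4 × 8.600² / (π² × 1.68×10^6) = 0.1294 in⁴
Solid square: I = a⁴/12  ⇒  a = (12I)^(1/4) = (12×0.1294)^(1/4) = 1.12 in

a ≈ 1.12 in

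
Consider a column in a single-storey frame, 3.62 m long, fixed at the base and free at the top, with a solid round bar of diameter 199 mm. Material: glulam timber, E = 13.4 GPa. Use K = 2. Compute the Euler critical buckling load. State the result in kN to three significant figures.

I = πd⁴/64 = π×199⁴/64 = 7.698×10^7 mm⁴
I = 7.698×10^7 mm⁴ = 7.698×10^-5 m⁴
Effective length L_e = K·L = 2 × 3.62 = 7.240 m
P_cr = π²EI / L_e² = π² × 13.4×10⁹ × 7.698×10^-5 / 7.240² = 1.942×10^5 N

P_cr ≈ 194 kN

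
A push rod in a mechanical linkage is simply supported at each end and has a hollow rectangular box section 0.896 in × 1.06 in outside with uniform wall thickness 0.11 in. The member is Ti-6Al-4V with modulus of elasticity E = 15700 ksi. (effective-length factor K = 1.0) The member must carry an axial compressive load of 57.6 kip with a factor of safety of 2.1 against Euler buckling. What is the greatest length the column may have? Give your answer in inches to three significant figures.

Inner dimensions: h_i = 1.06 − 2×0.11 = 0.8400 in, b_i = 0.896 − 2×0.11 = 0.6760 in
Weak-axis I_min = (h_o·b_o³ − h_i·b_i³)/12 with b_o = 0.896, b_i = 0.6760 in (shorter outer/inner sides).
I_min = (1.06×0.896³ − 0.8400×0.6760³)/12 = 4.192×10^-2 in⁴
Required critical load P_cr = n·P = 2.1 × 57.6 = 121.0 kip = 1.210×10^5 lb
From P_cr = π²EI/(K·L)²:  L = (1/K)·√(π²EI/P_cr) = (1/1)·√(π²×1.57×10^7×4.192×10^-2/1.210×10^5)
L = 7.33 in

L_max ≈ 7.33 in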